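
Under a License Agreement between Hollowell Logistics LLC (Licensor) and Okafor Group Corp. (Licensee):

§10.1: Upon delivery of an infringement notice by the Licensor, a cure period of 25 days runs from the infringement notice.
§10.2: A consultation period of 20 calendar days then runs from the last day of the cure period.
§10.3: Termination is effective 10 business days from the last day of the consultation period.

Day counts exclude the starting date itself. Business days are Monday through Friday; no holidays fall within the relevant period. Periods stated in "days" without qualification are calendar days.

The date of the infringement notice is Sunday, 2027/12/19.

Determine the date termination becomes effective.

2028/02/16

The last day of the cure period: 2027/12/19 + 25 days = 2028/01/13.
The last day of the consultation period: 2028/01/13 + 20 days = 2028/02/02.
The date termination becomes effective: 10 business days after Wednesday, 2028/02/02, skipping weekends — Feb 3, Feb 4, Feb 7, Feb 8, Feb 9, Feb 10, Feb 11, Feb 14, Feb 15, Feb 16 — lands on Wednesday, 2028/02/16.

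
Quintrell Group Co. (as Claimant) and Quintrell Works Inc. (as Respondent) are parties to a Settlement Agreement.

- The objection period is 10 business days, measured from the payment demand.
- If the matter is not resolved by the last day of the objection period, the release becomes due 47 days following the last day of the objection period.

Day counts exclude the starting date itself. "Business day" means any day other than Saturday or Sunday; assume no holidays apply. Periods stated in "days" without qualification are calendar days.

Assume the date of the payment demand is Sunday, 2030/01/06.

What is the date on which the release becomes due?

2030/03/06

From Sunday, 2030/01/06, 10 business days (Jan 7, Jan 8, Jan 9, Jan 10, Jan 11, Jan 14, Jan 15, Jan 16, Jan 17, Jan 18, skipping weekends) brings us to Friday, 2030/01/18, which is the last day of the objection period.
Adding 47 calendar days to 2030/01/18 gives 2030/03/06, which is the date on which the release becomes due.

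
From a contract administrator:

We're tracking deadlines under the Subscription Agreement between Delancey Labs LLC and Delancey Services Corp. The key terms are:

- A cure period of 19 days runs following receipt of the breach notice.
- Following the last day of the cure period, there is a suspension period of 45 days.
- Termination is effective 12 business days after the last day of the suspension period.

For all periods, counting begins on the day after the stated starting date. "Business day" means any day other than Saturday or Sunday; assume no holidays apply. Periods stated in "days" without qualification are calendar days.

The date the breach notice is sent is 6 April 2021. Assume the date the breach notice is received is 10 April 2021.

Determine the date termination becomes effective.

The last day of the cure period: 19 calendar days after 10 April 2021 is 29 April 2021.
The last day of the suspension period: 29 April 2021 + 45 days = 13 June 2021.
The date termination becomes effective: counting 12 business days from Sunday, 13 June 2021 (Jun 14, Jun 15, Jun 16, Jun 17, …, Jun 25, Jun 28, Jun 29, skipping weekends) reaches Tuesday, 29 June 2021.

29 June 2021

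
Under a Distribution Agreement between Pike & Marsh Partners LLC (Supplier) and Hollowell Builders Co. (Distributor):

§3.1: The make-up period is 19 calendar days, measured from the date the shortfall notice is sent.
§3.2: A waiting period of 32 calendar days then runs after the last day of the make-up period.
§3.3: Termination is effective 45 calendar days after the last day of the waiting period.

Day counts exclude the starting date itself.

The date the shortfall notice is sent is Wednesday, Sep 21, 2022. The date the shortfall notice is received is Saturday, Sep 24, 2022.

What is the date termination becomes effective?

Dec 26, 2022

The last day of the make-up period: 19 calendar days after Sep 21, 2022 is Oct 10, 2022.
The last day of the waiting period: Oct 10, 2022 + 32 days = Nov 11, 2022.
Adding 45 calendar days to Nov 11, 2022 gives Dec 26, 2022, which is the date termination becomes effective.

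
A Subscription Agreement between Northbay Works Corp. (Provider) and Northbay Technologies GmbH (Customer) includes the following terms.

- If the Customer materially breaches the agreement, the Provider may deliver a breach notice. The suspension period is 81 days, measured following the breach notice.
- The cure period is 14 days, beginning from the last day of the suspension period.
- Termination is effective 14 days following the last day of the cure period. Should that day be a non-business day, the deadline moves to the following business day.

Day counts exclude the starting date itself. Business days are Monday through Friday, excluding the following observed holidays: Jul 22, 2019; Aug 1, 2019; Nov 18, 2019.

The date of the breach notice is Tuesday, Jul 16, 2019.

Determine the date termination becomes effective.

The last day of the suspension period: 81 calendar days after Jul 16, 2019 is Oct 5, 2019.
The last day of the cure period: 14 calendar days after Oct 5, 2019 is Oct 19, 2019.
The date termination becomes effective: Oct 19, 2019 + 14 days = Nov 2, 2019. That falls on a Saturday, so it rolls to the next business day, Monday, Nov 4, 2019.

Nov 4, 2019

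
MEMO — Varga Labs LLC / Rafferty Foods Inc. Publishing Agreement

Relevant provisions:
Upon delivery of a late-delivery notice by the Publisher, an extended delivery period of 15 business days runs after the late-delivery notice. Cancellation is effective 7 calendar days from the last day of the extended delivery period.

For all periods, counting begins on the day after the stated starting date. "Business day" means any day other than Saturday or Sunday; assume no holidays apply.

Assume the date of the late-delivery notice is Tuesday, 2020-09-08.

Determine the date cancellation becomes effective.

From Tuesday, 2020-09-08, 15 business days (Sep 9, Sep 10, Sep 11, Sep 14, …, Sep 25, Sep 28, Sep 29, skipping weekends) brings us to Tuesday, 2020-09-29, which is the last day of the extended delivery period.
Adding 7 calendar days to 2020-09-29 gives 2020-10-06, which is the date cancellation becomes effective.

2020-10-06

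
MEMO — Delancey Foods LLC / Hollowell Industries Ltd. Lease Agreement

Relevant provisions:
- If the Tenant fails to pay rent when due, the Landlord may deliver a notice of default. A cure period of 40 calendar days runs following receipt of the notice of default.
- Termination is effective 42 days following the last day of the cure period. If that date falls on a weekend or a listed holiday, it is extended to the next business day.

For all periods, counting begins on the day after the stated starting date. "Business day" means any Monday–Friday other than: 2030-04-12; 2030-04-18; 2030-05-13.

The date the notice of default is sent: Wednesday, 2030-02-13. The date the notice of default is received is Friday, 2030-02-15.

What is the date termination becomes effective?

The last day of the cure period: 2030-02-15 + 40 days = 2030-03-27.
Adding 42 calendar days to 2030-03-27 gives 2030-05-08, which is the date termination becomes effective. 2030-05-08 is a Wednesday and is not a listed holiday, so no roll-forward applies.

2030-05-08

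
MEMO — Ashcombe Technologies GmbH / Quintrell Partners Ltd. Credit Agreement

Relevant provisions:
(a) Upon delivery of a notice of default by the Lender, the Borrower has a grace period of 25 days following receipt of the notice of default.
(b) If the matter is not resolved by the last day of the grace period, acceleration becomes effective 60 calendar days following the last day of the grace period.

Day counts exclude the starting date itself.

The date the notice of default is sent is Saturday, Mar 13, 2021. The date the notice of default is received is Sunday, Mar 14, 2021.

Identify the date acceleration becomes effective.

Jun 7, 2021

Adding 25 calendar days to Mar 14, 2021 gives Apr 8, 2021, which is the last day of the grace period.
The date acceleration becomes effective: Apr 8, 2021 + 60 days = Jun 7, 2021.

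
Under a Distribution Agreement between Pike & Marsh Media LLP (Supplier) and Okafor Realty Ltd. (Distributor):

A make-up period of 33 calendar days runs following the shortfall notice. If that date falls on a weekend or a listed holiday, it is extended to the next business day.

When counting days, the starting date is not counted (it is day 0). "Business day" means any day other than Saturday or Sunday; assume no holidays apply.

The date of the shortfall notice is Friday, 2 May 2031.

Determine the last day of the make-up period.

4 June 2031

Adding 33 calendar days to 2 May 2031 gives 4 June 2031, which is the last day of the make-up period. 4 June 2031 is a Wednesday, so no roll-forward applies.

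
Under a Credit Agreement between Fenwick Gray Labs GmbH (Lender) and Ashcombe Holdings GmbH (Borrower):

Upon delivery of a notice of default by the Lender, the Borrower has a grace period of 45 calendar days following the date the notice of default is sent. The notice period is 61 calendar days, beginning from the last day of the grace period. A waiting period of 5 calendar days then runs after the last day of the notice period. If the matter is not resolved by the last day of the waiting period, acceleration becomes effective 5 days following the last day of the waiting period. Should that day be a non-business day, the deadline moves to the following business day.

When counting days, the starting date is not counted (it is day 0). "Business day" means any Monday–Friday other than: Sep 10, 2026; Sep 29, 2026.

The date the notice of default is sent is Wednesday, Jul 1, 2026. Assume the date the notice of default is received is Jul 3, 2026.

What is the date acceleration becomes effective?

Oct 26, 2026

The last day of the grace period: Jul 1, 2026 + 45 days = Aug 15, 2026.
The last day of the notice period: 61 calendar days after Aug 15, 2026 is Oct 15, 2026.
The last day of the waiting period: 5 calendar days after Oct 15, 2026 is Oct 20, 2026.
The date acceleration becomes effective: Oct 20, 2026 + 5 days = Oct 25, 2026. That falls on a Sunday, so it rolls to the next business day, Monday, Oct 26, 2026.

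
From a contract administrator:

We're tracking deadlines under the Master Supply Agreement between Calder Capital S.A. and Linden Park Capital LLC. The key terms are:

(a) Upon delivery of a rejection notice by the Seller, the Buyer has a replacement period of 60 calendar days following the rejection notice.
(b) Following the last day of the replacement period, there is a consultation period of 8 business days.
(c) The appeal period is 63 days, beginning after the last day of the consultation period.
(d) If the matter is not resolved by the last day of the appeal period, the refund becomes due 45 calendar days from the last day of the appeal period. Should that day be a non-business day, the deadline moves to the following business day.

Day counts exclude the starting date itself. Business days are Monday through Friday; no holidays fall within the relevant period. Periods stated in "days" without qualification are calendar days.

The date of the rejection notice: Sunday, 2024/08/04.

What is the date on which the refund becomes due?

2025/01/31

Adding 60 calendar days to 2024/08/04 gives 2024/10/03, which is the last day of the replacement period.
From Thursday, 2024/10/03, 8 business days (Oct 4, Oct 7, Oct 8, Oct 9, Oct 10, Oct 11, Oct 14, Oct 15, skipping weekends) brings us to Tuesday, 2024/10/15, which is the last day of the consultation period.
The last day of the appeal period: 2024/10/15 + 63 days = 2024/12/17.
The date on which the refund becomes due: 45 calendar days after 2024/12/17 is 2025/01/31. 2025/01/31 is a Friday, so no roll-forward applies.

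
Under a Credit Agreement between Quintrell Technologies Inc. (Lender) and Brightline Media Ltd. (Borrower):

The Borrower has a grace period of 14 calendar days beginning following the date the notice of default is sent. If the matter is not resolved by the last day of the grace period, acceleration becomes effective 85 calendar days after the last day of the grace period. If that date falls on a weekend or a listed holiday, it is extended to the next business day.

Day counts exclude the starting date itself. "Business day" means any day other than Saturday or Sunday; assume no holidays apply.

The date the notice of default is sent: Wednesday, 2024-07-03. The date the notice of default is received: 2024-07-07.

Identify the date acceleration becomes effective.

2024-10-10

The last day of the grace period: 14 calendar days after 2024-07-03 is 2024-07-17.
The date acceleration becomes effective: 2024-07-17 + 85 days = 2024-10-10. 2024-10-10 is a Thursday, so no roll-forward applies.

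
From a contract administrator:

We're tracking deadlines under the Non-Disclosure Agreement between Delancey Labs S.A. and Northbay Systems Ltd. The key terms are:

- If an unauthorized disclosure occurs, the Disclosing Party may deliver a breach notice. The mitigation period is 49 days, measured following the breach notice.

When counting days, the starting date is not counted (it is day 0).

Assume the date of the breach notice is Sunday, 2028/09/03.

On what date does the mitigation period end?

2028/10/22

The last day of the mitigation period: 2028/09/03 + 49 days = 2028/10/22.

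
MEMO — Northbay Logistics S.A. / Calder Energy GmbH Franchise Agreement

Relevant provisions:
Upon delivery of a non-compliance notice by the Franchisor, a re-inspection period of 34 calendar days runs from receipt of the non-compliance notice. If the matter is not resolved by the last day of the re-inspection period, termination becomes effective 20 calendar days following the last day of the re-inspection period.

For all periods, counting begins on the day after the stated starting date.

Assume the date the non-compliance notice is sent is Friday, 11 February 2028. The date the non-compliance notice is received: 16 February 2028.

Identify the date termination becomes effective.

The last day of the re-inspection period: 34 calendar days after 16 February 2028 is 21 March 2028.
Adding 20 calendar days to 21 March 2028 gives 10 April 2028, which is the date termination becomes effective.

10 April 2028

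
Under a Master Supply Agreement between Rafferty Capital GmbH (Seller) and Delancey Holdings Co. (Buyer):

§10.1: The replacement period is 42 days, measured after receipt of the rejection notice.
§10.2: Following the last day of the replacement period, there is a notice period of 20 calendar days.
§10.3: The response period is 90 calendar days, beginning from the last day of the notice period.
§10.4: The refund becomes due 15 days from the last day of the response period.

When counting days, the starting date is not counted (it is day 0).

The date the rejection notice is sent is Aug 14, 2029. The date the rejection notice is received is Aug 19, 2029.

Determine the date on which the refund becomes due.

The last day of the replacement period: 42 calendar days after Aug 19, 2029 is Sep 30, 2029.
The last day of the notice period: 20 calendar days after Sep 30, 2029 is Oct 20, 2029.
The last day of the response period: 90 calendar days after Oct 20, 2029 is Jan 18, 2030.
Adding 15 calendar days to Jan 18, 2030 gives Feb 2, 2030, which is the date on which the refund becomes due.

Feb 2, 2030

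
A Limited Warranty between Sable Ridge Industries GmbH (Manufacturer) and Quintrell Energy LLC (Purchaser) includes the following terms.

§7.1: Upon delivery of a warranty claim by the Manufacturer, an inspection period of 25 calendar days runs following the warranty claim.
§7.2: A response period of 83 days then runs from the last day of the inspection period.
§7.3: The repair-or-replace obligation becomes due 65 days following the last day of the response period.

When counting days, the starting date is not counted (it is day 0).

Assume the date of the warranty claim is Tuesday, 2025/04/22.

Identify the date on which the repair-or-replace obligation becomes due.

Adding 25 calendar days to 2025/04/22 gives 2025/05/17, which is the last day of the inspection period.
The last day of the response period: 83 calendar days after 2025/05/17 is 2025/08/08.
The date on which the repair-or-replace obligation becomes due: 2025/08/08 + 65 days = 2025/10/12.

2025/10/12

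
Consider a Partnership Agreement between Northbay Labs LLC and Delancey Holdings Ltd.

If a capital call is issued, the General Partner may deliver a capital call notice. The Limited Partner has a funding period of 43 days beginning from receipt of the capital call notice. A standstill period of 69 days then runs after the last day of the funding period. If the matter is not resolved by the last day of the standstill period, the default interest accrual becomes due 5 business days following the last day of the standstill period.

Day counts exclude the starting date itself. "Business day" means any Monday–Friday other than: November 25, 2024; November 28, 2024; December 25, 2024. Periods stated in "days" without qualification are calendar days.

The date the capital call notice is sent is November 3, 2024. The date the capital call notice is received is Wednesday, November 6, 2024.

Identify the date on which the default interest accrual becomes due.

The last day of the funding period: November 6, 2024 + 43 days = December 19, 2024.
The last day of the standstill period: 69 calendar days after December 19, 2024 is February 26, 2025.
The date on which the default interest accrual becomes due: 5 business days after Wednesday, February 26, 2025, skipping weekends — Feb 27, Feb 28, Mar 3, Mar 4, Mar 5 — lands on Wednesday, March 5, 2025.

March 5, 2025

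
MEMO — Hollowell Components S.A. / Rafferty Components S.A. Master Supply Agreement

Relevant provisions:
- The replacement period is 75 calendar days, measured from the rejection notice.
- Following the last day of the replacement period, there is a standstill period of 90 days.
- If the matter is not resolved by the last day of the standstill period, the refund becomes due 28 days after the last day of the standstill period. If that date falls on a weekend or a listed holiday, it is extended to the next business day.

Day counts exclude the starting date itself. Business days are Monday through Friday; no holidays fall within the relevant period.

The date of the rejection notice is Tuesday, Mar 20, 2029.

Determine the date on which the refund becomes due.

Oct 1, 2029

The last day of the replacement period: 75 calendar days after Mar 20, 2029 is Jun 3, 2029.
Adding 90 calendar days to Jun 3, 2029 gives Sep 1, 2029, which is the last day of the standstill period.
The date on which the refund becomes due: Sep 1, 2029 + 28 days = Sep 29, 2029. That falls on a Saturday, so it rolls to the next business day, Monday, Oct 1, 2029.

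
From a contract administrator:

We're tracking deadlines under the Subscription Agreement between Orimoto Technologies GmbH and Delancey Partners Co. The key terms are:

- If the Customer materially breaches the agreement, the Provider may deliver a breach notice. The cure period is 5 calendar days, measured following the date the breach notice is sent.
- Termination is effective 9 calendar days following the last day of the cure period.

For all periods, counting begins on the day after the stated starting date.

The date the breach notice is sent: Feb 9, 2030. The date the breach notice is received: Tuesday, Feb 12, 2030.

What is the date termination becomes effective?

The last day of the cure period: 5 calendar days after Feb 9, 2030 is Feb 14, 2030.
The date termination becomes effective: Feb 14, 2030 + 9 days = Feb 23, 2030.

Feb 23, 2030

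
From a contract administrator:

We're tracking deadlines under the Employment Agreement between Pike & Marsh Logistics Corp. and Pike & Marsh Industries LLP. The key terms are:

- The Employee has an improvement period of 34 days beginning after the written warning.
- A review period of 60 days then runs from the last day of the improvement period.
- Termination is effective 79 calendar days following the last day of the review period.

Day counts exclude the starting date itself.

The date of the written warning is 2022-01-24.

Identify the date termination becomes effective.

Adding 34 calendar days to 2022-01-24 gives 2022-02-27, which is the last day of the improvement period.
Adding 60 calendar days to 2022-02-27 gives 2022-04-28, which is the last day of the review period.
The date termination becomes effective: 2022-04-28 + 79 days = 2022-07-16.

2022-07-16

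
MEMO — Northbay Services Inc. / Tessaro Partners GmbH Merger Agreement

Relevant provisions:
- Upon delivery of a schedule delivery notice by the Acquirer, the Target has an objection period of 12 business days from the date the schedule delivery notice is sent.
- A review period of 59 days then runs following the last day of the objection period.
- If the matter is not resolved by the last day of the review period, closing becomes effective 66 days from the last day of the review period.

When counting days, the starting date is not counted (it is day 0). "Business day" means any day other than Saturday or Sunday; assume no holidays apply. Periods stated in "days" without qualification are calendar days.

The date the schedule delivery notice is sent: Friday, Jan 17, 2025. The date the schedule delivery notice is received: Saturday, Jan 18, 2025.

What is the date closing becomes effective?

Jun 9, 2025

From Friday, Jan 17, 2025, 12 business days (Jan 20, Jan 21, Jan 22, Jan 23, …, Jan 31, Feb 3, Feb 4, skipping weekends) brings us to Tuesday, Feb 4, 2025, which is the last day of the objection period.
The last day of the review period: Feb 4, 2025 + 59 days = Apr 4, 2025.
The date closing becomes effective: Apr 4, 2025 + 66 days = Jun 9, 2025.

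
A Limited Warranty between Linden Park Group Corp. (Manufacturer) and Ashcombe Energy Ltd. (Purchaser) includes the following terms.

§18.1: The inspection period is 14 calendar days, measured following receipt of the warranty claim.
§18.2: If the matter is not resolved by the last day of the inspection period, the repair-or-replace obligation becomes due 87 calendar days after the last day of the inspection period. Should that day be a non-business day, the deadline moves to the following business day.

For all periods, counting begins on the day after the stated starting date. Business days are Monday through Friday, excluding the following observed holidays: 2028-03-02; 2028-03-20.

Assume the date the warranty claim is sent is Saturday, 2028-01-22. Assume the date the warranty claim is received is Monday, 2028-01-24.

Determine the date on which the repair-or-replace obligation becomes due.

2028-05-04

Adding 14 calendar days to 2028-01-24 gives 2028-02-07, which is the last day of the inspection period.
Adding 87 calendar days to 2028-02-07 gives 2028-05-04, which is the date on which the repair-or-replace obligation becomes due. 2028-05-04 is a Thursday and is not a listed holiday, so no roll-forward applies.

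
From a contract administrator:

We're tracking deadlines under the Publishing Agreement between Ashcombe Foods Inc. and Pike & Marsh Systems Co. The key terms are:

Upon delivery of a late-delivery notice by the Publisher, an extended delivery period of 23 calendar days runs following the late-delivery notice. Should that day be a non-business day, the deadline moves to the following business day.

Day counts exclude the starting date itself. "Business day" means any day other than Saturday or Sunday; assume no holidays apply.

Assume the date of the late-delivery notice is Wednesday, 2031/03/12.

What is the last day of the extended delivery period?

2031/04/04

Adding 23 calendar days to 2031/03/12 gives 2031/04/04, which is the last day of the extended delivery period. 2031/04/04 is a Friday, so no roll-forward applies.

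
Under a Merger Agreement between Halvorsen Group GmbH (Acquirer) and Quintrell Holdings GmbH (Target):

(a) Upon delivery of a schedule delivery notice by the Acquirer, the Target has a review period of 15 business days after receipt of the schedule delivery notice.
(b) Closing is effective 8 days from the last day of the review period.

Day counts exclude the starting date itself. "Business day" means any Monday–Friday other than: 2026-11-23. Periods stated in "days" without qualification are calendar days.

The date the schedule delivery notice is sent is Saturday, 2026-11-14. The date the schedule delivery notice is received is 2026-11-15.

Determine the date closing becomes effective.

The last day of the review period: counting 15 business days from Sunday, 2026-11-15 (Nov 16, Nov 17, Nov 18, Nov 19, …, Dec 3, Dec 4, Dec 7, skipping weekends and the listed holiday on Nov 23) reaches Monday, 2026-12-07.
The date closing becomes effective: 8 calendar days after 2026-12-07 is 2026-12-15.

2026-12-15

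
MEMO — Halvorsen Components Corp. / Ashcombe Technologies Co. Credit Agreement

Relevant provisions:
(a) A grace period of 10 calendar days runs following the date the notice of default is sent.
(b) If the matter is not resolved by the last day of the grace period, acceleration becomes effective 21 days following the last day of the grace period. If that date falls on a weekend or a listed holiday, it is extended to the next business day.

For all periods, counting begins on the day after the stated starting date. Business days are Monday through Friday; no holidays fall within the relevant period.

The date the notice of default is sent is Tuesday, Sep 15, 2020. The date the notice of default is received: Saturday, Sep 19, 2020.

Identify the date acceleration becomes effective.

Adding 10 calendar days to Sep 15, 2020 gives Sep 25, 2020, which is the last day of the grace period.
Adding 21 calendar days to Sep 25, 2020 gives Oct 16, 2020, which is the date acceleration becomes effective. Oct 16, 2020 is a Friday, so no roll-forward applies.

Oct 16, 2020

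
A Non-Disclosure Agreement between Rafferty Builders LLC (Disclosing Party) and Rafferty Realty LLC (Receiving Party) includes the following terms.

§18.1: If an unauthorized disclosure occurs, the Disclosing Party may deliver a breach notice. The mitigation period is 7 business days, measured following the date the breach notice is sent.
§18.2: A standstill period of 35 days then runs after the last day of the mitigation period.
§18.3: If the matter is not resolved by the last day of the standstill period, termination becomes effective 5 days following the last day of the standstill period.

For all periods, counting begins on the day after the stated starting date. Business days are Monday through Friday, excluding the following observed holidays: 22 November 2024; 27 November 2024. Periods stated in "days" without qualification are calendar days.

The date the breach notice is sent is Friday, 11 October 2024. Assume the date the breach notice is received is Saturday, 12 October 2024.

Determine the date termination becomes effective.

The last day of the mitigation period: 7 business days after Friday, 11 October 2024, skipping weekends — Oct 14, Oct 15, Oct 16, Oct 17, Oct 18, Oct 21, Oct 22 — lands on Tuesday, 22 October 2024.
The last day of the standstill period: 35 calendar days after 22 October 2024 is 26 November 2024.
Adding 5 calendar days to 26 November 2024 gives 1 December 2024, which is the date termination becomes effective.

1 December 2024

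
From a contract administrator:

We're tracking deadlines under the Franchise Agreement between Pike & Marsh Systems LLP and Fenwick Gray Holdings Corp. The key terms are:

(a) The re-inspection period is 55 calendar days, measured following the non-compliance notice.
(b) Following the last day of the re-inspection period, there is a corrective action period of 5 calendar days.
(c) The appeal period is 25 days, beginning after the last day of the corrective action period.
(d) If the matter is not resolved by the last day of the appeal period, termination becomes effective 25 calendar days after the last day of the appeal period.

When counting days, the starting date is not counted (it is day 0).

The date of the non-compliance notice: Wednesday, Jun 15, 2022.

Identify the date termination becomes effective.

The last day of the re-inspection period: Jun 15, 2022 + 55 days = Aug 9, 2022.
The last day of the corrective action period: 5 calendar days after Aug 9, 2022 is Aug 14, 2022.
Adding 25 calendar days to Aug 14, 2022 gives Sep 8, 2022, which is the last day of the appeal period.
Adding 25 calendar days to Sep 8, 2022 gives Oct 3, 2022, which is the date termination becomes effective.

Oct 3, 2022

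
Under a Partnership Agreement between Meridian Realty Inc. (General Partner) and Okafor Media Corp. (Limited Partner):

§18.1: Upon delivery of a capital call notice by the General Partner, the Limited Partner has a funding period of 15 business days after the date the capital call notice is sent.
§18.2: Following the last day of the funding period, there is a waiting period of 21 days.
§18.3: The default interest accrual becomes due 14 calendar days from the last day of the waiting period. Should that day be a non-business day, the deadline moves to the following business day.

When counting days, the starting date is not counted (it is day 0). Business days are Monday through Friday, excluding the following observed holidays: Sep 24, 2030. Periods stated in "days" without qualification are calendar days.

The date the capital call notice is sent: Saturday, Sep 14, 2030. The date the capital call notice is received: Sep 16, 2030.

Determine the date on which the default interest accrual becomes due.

Nov 11, 2030

The last day of the funding period: 15 business days after Saturday, Sep 14, 2030, skipping weekends and the listed holiday on Sep 24 — Sep 16, Sep 17, Sep 18, Sep 19, …, Oct 3, Oct 4, Oct 7 — lands on Monday, Oct 7, 2030.
The last day of the waiting period: Oct 7, 2030 + 21 days = Oct 28, 2030.
The date on which the default interest accrual becomes due: 14 calendar days after Oct 28, 2030 is Nov 11, 2030. Nov 11, 2030 is a Monday and is not a listed holiday, so no roll-forward applies.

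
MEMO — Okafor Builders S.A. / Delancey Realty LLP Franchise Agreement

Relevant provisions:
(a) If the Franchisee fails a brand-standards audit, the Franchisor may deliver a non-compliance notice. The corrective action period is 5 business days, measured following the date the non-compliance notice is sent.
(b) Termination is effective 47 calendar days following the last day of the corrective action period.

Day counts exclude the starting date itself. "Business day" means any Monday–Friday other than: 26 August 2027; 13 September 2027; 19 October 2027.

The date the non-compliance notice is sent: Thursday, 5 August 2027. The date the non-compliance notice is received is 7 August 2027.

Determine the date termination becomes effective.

28 September 2027

The last day of the corrective action period: counting 5 business days from Thursday, 5 August 2027 (Aug 6, Aug 9, Aug 10, Aug 11, Aug 12, skipping weekends) reaches Thursday, 12 August 2027.
The date termination becomes effective: 47 calendar days after 12 August 2027 is 28 September 2027.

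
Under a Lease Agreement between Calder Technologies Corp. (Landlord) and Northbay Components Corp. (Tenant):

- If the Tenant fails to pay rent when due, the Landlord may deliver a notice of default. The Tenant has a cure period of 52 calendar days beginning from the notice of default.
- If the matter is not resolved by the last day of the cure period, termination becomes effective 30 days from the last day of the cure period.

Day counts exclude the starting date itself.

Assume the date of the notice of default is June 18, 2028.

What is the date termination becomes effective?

September 8, 2028

The last day of the cure period: 52 calendar days after June 18, 2028 is August 9, 2028.
The date termination becomes effective: 30 calendar days after August 9, 2028 is September 8, 2028.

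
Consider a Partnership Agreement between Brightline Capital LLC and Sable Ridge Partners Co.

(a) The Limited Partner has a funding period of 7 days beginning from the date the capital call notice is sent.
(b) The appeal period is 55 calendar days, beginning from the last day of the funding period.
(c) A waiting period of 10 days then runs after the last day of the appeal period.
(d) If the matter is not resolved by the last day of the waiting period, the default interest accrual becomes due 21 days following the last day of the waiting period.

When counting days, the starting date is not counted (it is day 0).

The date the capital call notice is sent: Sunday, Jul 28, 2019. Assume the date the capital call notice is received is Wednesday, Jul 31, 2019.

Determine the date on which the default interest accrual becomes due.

Oct 29, 2019

Adding 7 calendar days to Jul 28, 2019 gives Aug 4, 2019, which is the last day of the funding period.
Adding 55 calendar days to Aug 4, 2019 gives Sep 28, 2019, which is the last day of the appeal period.
The last day of the waiting period: 10 calendar days after Sep 28, 2019 is Oct 8, 2019.
The date on which the default interest accrual becomes due: 21 calendar days after Oct 8, 2019 is Oct 29, 2019.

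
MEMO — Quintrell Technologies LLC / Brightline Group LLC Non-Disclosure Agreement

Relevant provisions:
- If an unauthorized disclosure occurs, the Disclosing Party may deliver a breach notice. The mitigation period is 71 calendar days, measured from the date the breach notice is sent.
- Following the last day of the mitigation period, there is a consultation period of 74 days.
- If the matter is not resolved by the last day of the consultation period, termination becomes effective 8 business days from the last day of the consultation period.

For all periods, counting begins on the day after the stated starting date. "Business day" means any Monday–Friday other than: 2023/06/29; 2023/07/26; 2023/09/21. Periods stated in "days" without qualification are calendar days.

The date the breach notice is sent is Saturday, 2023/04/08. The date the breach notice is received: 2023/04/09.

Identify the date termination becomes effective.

Adding 71 calendar days to 2023/04/08 gives 2023/06/18, which is the last day of the mitigation period.
The last day of the consultation period: 2023/06/18 + 74 days = 2023/08/31.
The date termination becomes effective: counting 8 business days from Thursday, 2023/08/31 (Sep 1, Sep 4, Sep 5, Sep 6, Sep 7, Sep 8, Sep 11, Sep 12, skipping weekends) reaches Tuesday, 2023/09/12.

2023/09/12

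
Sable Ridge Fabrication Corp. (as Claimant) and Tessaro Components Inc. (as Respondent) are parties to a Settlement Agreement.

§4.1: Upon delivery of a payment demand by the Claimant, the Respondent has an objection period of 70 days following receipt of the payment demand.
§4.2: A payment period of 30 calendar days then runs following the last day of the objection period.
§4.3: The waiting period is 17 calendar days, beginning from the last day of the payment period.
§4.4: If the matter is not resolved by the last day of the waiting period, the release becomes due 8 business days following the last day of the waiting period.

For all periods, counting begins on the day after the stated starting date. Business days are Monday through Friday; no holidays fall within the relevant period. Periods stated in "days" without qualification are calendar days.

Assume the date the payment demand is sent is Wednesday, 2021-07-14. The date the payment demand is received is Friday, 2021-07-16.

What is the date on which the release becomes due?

2021-11-22

The last day of the objection period: 2021-07-16 + 70 days = 2021-09-24.
The last day of the payment period: 30 calendar days after 2021-09-24 is 2021-10-24.
Adding 17 calendar days to 2021-10-24 gives 2021-11-10, which is the last day of the waiting period.
The date on which the release becomes due: counting 8 business days from Wednesday, 2021-11-10 (Nov 11, Nov 12, Nov 15, Nov 16, Nov 17, Nov 18, Nov 19, Nov 22, skipping weekends) reaches Monday, 2021-11-22.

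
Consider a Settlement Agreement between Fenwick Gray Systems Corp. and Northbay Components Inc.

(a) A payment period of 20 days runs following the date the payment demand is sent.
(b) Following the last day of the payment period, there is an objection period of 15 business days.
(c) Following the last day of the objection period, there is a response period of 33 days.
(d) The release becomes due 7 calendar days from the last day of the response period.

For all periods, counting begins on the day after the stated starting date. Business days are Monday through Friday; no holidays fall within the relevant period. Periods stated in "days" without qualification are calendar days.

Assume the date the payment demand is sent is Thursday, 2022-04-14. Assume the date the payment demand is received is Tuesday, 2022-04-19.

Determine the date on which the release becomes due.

2022-07-04

Adding 20 calendar days to 2022-04-14 gives 2022-05-04, which is the last day of the payment period.
From Wednesday, 2022-05-04, 15 business days (May 5, May 6, May 9, May 10, …, May 23, May 24, May 25, skipping weekends) brings us to Wednesday, 2022-05-25, which is the last day of the objection period.
The last day of the response period: 2022-05-25 + 33 days = 2022-06-27.
The date on which the release becomes due: 2022-06-27 + 7 days = 2022-07-04.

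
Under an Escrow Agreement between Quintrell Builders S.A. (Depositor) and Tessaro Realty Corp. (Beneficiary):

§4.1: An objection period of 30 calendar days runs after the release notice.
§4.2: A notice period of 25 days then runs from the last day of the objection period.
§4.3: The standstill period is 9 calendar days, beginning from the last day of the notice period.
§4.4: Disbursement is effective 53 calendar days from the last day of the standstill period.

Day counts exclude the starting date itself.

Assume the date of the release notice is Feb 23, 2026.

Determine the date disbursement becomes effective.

The last day of the objection period: 30 calendar days after Feb 23, 2026 is Mar 25, 2026.
The last day of the notice period: Mar 25, 2026 + 25 days = Apr 19, 2026.
Adding 9 calendar days to Apr 19, 2026 gives Apr 28, 2026, which is the last day of the standstill period.
Adding 53 calendar days to Apr 28, 2026 gives Jun 20, 2026, which is the date disbursement becomes effective.

Jun 20, 2026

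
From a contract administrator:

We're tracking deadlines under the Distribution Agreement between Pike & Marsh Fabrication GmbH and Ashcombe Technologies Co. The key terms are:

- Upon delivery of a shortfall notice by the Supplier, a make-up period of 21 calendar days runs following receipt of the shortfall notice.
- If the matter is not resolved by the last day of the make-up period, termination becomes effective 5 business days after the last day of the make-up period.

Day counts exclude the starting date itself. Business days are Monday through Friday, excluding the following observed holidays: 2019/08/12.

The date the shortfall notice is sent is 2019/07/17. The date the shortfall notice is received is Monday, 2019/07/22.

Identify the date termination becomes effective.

2019/08/19

The last day of the make-up period: 2019/07/22 + 21 days = 2019/08/12.
The date termination becomes effective: 5 business days after Monday, 2019/08/12, skipping weekends — Aug 13, Aug 14, Aug 15, Aug 16, Aug 19 — lands on Monday, 2019/08/19.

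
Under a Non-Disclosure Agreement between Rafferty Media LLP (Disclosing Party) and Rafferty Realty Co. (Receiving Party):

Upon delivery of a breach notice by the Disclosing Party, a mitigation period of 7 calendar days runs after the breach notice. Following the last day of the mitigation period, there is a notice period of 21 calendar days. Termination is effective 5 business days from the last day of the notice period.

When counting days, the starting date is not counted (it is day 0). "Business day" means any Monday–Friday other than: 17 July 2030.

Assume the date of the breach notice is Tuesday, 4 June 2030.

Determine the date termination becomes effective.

9 July 2030

The last day of the mitigation period: 4 June 2030 + 7 days = 11 June 2030.
The last day of the notice period: 11 June 2030 + 21 days = 2 July 2030.
From Tuesday, 2 July 2030, 5 business days (Jul 3, Jul 4, Jul 5, Jul 8, Jul 9, skipping weekends) brings us to Tuesday, 9 July 2030, which is the date termination becomes effective.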